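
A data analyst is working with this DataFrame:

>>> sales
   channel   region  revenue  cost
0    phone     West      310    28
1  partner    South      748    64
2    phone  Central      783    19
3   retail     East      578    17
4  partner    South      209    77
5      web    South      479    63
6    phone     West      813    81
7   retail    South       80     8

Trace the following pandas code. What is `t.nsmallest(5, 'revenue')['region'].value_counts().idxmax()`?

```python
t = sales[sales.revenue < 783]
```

South

filter rows where revenue < 783:
   channel region  revenue  cost
0    phone   West      310    28
1  partner  South      748    64
3   retail   East      578    17
4  partner  South      209    77
5      web  South      479    63
7   retail  South       80     8
take 5 rows with smallest revenue:
   channel region  revenue  cost
7   retail  South       80     8
4  partner  South      209    77
0    phone   West      310    28
5      web  South      479    63
3   retail   East      578    17
value_counts of region:
region
South    3
West     1
East     1
Name: count, dtype: int64
Finally, label with the largest value = South.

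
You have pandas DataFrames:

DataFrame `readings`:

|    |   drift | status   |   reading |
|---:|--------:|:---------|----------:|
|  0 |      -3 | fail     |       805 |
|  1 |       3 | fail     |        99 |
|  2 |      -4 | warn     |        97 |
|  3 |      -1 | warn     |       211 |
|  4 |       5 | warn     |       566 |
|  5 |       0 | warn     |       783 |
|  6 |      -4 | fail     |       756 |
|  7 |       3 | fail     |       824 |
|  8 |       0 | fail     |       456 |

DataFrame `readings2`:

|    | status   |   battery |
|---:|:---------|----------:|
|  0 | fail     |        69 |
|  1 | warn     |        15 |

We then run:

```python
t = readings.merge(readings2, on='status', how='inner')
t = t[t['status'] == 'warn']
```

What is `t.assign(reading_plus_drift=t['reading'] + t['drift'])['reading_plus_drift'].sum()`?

1657

merge on 'status' (how='inner') → 9 rows:
   drift status  reading  battery
0     -3   fail      805       69
1      3   fail       99       69
2     -4   warn       97       15
3     -1   warn      211       15
4      5   warn      566       15
5      0   warn      783       15
6     -4   fail      756       69
7      3   fail      824       69
8      0   fail      456       69
filter rows where status == 'warn':
   drift status  reading  battery
2     -4   warn       97       15
3     -1   warn      211       15
4      5   warn      566       15
5      0   warn      783       15
add column reading_plus_drift = t['reading'] + t['drift']:
   drift status  reading  battery  reading_plus_drift
2     -4   warn       97       15                  93
3     -1   warn      211       15                 210
4      5   warn      566       15                 571
5      0   warn      783       15                 783
Then the sum of column 'reading_plus_drift': 1657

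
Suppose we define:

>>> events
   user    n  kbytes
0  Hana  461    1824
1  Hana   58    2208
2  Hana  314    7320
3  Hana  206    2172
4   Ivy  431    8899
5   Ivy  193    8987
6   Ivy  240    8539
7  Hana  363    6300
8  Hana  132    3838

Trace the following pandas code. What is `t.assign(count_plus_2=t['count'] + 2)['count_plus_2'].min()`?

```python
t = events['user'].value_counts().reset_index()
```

value_counts of user:
user
Hana    6
Ivy     3
Name: count, dtype: int64
reset_index():
   user  count
0  Hana      6
1   Ivy      3
add column count_plus_2 = t['count'] + 2:
   user  count  count_plus_2
0  Hana      6             8
1   Ivy      3             5
Reading off the min of column 'count_plus_2', we get 5.

5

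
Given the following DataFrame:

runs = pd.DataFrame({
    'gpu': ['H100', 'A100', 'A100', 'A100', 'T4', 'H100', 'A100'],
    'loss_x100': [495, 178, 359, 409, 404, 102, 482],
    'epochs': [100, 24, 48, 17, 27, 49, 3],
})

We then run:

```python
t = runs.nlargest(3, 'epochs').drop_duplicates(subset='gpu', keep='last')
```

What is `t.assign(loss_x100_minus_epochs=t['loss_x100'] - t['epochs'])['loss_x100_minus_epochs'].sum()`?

364

take 3 rows with largest epochs:
    gpu  loss_x100  epochs
0  H100        495     100
5  H100        102      49
2  A100        359      48
drop duplicate gpu (keep=last):
    gpu  loss_x100  epochs
5  H100        102      49
2  A100        359      48
add column loss_x100_minus_epochs = t['loss_x100'] - t['epochs']:
    gpu  loss_x100  epochs  loss_x100_minus_epochs
5  H100        102      49                      53
2  A100        359      48                     311
Finally, sum of column 'loss_x100_minus_epochs' = 364.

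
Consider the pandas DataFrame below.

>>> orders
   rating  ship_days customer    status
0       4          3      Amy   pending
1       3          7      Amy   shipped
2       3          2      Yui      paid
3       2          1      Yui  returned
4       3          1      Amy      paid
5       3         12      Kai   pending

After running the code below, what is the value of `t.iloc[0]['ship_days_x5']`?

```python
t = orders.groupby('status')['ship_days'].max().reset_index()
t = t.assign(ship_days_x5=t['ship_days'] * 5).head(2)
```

group by status, max of ship_days:
status
paid         2
pending     12
returned     1
shipped      7
Name: ship_days, dtype: int64
reset_index():
     status  ship_days
0      paid          2
1   pending         12
2  returned          1
3   shipped          7
add column ship_days_x5 = t['ship_days'] * 5:
     status  ship_days  ship_days_x5
0      paid          2            10
1   pending         12            60
2  returned          1             5
3   shipped          7            35
take first 2 rows:
    status  ship_days  ship_days_x5
0     paid          2            10
1  pending         12            60
Hence 10.

10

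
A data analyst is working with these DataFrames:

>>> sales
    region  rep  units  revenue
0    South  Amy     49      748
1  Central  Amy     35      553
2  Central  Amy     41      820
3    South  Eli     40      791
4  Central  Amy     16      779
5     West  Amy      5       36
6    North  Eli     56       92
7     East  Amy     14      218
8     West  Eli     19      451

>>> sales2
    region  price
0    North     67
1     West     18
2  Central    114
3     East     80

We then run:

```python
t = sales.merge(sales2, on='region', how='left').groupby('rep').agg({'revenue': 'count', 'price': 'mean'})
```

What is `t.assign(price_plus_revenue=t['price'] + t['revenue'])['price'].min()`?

merge on 'region' (how='left') → 9 rows:
    region  rep  units  revenue  price
0    South  Amy     49      748    NaN
1  Central  Amy     35      553  114.0
2  Central  Amy     41      820  114.0
3    South  Eli     40      791    NaN
4  Central  Amy     16      779  114.0
5     West  Amy      5       36   18.0
6    North  Eli     56       92   67.0
7     East  Amy     14      218   80.0
8     West  Eli     19      451   18.0
group by rep: count(revenue), mean(price):
     revenue  price
rep                
Amy        6   88.0
Eli        3   42.5
add column price_plus_revenue = t['price'] + t['revenue']:
     revenue  price  price_plus_revenue
rep                                    
Amy        6   88.0                94.0
Eli        3   42.5                45.5
Taking the min of column 'price' gives 42.5.

42.5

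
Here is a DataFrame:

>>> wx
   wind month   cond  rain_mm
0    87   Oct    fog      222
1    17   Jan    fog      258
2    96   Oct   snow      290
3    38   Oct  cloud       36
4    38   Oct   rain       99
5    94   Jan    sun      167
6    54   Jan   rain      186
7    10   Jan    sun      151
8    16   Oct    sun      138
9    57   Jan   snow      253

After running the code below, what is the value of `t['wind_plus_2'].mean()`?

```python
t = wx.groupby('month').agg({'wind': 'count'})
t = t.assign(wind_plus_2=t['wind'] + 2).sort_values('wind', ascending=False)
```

group by month, count of wind:
       wind
month      
Jan       5
Oct       5
add column wind_plus_2 = t['wind'] + 2:
       wind  wind_plus_2
month                   
Jan       5            7
Oct       5            7
sort by wind descending:
       wind  wind_plus_2
month                   
Jan       5            7
Oct       5            7

7.0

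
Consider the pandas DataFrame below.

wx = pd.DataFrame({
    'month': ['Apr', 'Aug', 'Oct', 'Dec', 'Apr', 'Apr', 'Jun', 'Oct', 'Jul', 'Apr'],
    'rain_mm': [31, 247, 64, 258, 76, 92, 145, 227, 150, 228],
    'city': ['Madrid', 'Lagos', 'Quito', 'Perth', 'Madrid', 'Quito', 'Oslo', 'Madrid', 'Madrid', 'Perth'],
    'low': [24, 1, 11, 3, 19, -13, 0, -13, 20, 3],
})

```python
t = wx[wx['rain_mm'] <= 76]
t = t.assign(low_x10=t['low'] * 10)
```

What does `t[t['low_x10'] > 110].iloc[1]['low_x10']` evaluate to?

filter rows where rain_mm <= 76:
  month  rain_mm    city  low
0   Apr       31  Madrid   24
2   Oct       64   Quito   11
4   Apr       76  Madrid   19
add column low_x10 = t['low'] * 10:
  month  rain_mm    city  low  low_x10
0   Apr       31  Madrid   24      240
2   Oct       64   Quito   11      110
4   Apr       76  Madrid   19      190
filter rows where low_x10 > 110:
  month  rain_mm    city  low  low_x10
0   Apr       31  Madrid   24      240
4   Apr       76  Madrid   19      190
value at position 1, column 'low_x10' → 190

190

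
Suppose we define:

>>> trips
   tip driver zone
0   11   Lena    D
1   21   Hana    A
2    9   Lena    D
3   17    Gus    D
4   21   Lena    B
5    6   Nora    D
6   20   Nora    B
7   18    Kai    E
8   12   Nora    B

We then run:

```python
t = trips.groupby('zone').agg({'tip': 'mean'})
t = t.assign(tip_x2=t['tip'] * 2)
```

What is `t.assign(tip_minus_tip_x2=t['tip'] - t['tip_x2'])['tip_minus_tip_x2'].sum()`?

-67.4166666667

group by zone, mean of tip:
            tip
zone           
A     21.000000
B     17.666667
D     10.750000
E     18.000000
add column tip_x2 = t['tip'] * 2:
            tip     tip_x2
zone                      
A     21.000000  42.000000
B     17.666667  35.333333
D     10.750000  21.500000
E     18.000000  36.000000
add column tip_minus_tip_x2 = t['tip'] - t['tip_x2']:
            tip     tip_x2  tip_minus_tip_x2
zone                                        
A     21.000000  42.000000        -21.000000
B     17.666667  35.333333        -17.666667
D     10.750000  21.500000        -10.750000
E     18.000000  36.000000        -18.000000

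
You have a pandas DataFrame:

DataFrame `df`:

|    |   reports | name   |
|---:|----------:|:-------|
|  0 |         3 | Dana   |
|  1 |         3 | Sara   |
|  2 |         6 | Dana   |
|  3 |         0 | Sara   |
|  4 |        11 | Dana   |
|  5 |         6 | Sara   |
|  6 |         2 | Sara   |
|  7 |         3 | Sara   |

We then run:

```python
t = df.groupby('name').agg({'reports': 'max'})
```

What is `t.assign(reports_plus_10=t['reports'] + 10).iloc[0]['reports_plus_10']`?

21

group by name, max of reports:
      reports
name         
Dana       11
Sara        6
add column reports_plus_10 = t['reports'] + 10:
      reports  reports_plus_10
name                          
Dana       11               21
Sara        6               16
Finally, value at position 0, column 'reports_plus_10' = 21.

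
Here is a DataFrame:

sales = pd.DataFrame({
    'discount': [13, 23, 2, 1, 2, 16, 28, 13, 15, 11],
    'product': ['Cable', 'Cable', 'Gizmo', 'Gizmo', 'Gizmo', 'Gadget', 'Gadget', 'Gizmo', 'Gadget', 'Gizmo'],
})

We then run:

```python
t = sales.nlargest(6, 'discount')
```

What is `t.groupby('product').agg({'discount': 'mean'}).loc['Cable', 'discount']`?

take 6 rows with largest discount:
   discount product
6        28  Gadget
1        23   Cable
5        16  Gadget
8        15  Gadget
0        13   Cable
7        13   Gizmo
group by product, mean of discount:
          discount
product           
Cable    18.000000
Gadget   19.666667
Gizmo    13.000000
Then the value at row 'Cable', column 'discount': 18.0

18.0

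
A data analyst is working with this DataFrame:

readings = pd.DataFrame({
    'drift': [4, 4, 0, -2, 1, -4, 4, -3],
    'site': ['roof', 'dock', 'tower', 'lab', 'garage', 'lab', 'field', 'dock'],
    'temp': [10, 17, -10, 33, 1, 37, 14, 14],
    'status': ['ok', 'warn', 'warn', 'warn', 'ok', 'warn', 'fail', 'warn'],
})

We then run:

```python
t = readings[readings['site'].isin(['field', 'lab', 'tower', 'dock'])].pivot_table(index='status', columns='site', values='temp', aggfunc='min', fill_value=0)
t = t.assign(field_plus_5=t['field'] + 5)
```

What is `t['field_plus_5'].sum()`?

24

filter rows where site in ['field', 'lab', 'tower', 'dock']:
   drift   site  temp status
1      4   dock    17   warn
2      0  tower   -10   warn
3     -2    lab    33   warn
5     -4    lab    37   warn
6      4  field    14   fail
7     -3   dock    14   warn
pivot: rows=status, cols=site, min(temp):
site    dock  field  lab  tower
status                         
fail       0     14    0      0
warn      14      0   33    -10
add column field_plus_5 = t['field'] + 5:
site    dock  field  lab  tower  field_plus_5
status                                       
fail       0     14    0      0            19
warn      14      0   33    -10             5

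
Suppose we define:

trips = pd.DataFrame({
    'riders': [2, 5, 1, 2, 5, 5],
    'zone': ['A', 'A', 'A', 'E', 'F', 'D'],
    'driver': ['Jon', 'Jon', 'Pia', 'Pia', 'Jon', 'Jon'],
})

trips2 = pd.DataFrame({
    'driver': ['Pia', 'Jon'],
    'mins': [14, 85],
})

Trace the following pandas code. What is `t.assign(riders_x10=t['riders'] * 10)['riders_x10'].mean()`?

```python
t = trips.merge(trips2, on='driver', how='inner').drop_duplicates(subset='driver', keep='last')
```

merge on 'driver' (how='inner') → 6 rows:
   riders zone driver  mins
0       2    A    Jon    85
1       5    A    Jon    85
2       1    A    Pia    14
3       2    E    Pia    14
4       5    F    Jon    85
5       5    D    Jon    85
drop duplicate driver (keep=last):
   riders zone driver  mins
3       2    E    Pia    14
5       5    D    Jon    85
add column riders_x10 = t['riders'] * 10:
   riders zone driver  mins  riders_x10
3       2    E    Pia    14          20
5       5    D    Jon    85          50
Reading off the mean of column 'riders_x10', we get 35.0.

35.0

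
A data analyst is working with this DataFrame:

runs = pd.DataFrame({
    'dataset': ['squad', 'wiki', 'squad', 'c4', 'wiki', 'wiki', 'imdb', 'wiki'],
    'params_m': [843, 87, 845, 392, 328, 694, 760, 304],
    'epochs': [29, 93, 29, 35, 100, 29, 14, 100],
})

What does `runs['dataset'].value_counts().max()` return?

4

value_counts of dataset:
dataset
wiki     4
squad    2
c4       1
imdb     1
Name: count, dtype: int64
max of the resulting series → 4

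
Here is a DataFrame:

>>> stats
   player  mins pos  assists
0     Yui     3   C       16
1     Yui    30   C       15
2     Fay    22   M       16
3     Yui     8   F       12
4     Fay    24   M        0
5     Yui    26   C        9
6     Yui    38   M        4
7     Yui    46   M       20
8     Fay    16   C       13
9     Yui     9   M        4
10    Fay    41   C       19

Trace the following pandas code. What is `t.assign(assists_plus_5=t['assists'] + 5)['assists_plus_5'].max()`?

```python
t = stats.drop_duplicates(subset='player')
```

21

drop duplicate player (keep=first):
  player  mins pos  assists
0    Yui     3   C       16
2    Fay    22   M       16
add column assists_plus_5 = t['assists'] + 5:
  player  mins pos  assists  assists_plus_5
0    Yui     3   C       16              21
2    Fay    22   M       16              21
Then the max of column 'assists_plus_5': 21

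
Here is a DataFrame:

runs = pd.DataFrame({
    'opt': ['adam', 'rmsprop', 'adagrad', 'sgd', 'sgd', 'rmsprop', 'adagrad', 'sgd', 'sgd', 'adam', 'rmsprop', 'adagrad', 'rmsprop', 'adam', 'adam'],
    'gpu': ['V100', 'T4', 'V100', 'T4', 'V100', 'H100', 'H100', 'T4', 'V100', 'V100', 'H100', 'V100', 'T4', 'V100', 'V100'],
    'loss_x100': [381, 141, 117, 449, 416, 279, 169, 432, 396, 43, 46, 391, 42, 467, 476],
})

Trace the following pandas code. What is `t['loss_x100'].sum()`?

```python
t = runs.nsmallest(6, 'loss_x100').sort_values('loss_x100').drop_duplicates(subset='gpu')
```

take 6 rows with smallest loss_x100:
        opt   gpu  loss_x100
12  rmsprop    T4         42
9      adam  V100         43
10  rmsprop  H100         46
2   adagrad  V100        117
1   rmsprop    T4        141
6   adagrad  H100        169
sort by loss_x100:
        opt   gpu  loss_x100
12  rmsprop    T4         42
9      adam  V100         43
10  rmsprop  H100         46
2   adagrad  V100        117
1   rmsprop    T4        141
6   adagrad  H100        169
drop duplicate gpu (keep=first):
        opt   gpu  loss_x100
12  rmsprop    T4         42
9      adam  V100         43
10  rmsprop  H100         46
So sum() = 131.

131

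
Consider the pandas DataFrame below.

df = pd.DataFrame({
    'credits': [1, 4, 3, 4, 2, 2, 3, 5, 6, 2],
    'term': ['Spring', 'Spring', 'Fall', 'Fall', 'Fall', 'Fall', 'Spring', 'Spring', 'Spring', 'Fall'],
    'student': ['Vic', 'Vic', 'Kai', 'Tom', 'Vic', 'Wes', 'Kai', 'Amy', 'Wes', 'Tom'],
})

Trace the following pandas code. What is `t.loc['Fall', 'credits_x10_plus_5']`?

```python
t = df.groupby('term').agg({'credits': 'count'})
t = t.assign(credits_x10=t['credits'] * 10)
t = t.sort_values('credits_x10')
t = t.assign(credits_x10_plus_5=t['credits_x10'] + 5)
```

group by term, count of credits:
        credits
term           
Fall          5
Spring        5
add column credits_x10 = t['credits'] * 10:
        credits  credits_x10
term                        
Fall          5           50
Spring        5           50
sort by credits_x10:
        credits  credits_x10
term                        
Fall          5           50
Spring        5           50
add column credits_x10_plus_5 = t['credits_x10'] + 5:
        credits  credits_x10  credits_x10_plus_5
term                                            
Fall          5           50                  55
Spring        5           50                  55

55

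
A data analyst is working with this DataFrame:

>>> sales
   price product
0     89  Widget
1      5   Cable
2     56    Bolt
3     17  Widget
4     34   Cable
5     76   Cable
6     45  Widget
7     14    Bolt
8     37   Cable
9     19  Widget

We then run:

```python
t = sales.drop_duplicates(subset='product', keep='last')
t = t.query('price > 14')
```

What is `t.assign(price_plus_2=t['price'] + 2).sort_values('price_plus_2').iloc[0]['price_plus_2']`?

21

drop duplicate product (keep=last):
   price product
7     14    Bolt
8     37   Cable
9     19  Widget
filter rows where price > 14:
   price product
8     37   Cable
9     19  Widget
add column price_plus_2 = t['price'] + 2:
   price product  price_plus_2
8     37   Cable            39
9     19  Widget            21
sort by price_plus_2:
   price product  price_plus_2
9     19  Widget            21
8     37   Cable            39
value at position 0, column 'price_plus_2' → 21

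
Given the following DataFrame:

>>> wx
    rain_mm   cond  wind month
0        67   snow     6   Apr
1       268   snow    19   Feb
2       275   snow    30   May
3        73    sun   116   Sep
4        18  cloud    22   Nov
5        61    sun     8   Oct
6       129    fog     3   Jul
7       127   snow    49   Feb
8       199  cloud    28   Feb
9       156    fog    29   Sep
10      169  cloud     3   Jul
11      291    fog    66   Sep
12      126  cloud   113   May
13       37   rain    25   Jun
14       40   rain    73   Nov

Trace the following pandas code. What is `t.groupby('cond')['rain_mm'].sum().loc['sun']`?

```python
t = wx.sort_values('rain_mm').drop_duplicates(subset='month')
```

134

sort by rain_mm:
    rain_mm   cond  wind month
4        18  cloud    22   Nov
13       37   rain    25   Jun
14       40   rain    73   Nov
5        61    sun     8   Oct
0        67   snow     6   Apr
3        73    sun   116   Sep
12      126  cloud   113   May
7       127   snow    49   Feb
6       129    fog     3   Jul
9       156    fog    29   Sep
10      169  cloud     3   Jul
8       199  cloud    28   Feb
1       268   snow    19   Feb
2       275   snow    30   May
11      291    fog    66   Sep
drop duplicate month (keep=first):
    rain_mm   cond  wind month
4        18  cloud    22   Nov
13       37   rain    25   Jun
5        61    sun     8   Oct
0        67   snow     6   Apr
3        73    sun   116   Sep
12      126  cloud   113   May
7       127   snow    49   Feb
6       129    fog     3   Jul
group by cond, sum of rain_mm:
cond
cloud    144
fog      129
rain      37
snow     194
sun      134
Name: rain_mm, dtype: int64
So loc['sun'] = 134.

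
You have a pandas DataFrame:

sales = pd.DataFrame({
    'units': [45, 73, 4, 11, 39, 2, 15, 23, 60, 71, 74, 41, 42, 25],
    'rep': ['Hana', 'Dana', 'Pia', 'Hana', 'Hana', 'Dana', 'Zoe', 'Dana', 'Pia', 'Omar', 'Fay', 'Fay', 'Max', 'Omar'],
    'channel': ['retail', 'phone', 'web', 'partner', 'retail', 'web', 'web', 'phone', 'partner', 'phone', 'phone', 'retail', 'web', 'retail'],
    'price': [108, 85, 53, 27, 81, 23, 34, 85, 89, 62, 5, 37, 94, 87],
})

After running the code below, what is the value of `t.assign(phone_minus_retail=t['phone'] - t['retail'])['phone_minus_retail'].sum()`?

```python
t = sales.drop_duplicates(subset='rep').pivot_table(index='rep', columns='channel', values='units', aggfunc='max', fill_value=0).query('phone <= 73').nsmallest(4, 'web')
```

99

drop duplicate rep (keep=first):
    units   rep channel  price
0      45  Hana  retail    108
1      73  Dana   phone     85
2       4   Pia     web     53
6      15   Zoe     web     34
9      71  Omar   phone     62
10     74   Fay   phone      5
12     42   Max     web     94
pivot: rows=rep, cols=channel, max(units):
channel  phone  retail  web
rep                        
Dana        73       0    0
Fay         74       0    0
Hana         0      45    0
Max          0       0   42
Omar        71       0    0
Pia          0       0    4
Zoe          0       0   15
filter rows where phone <= 73:
channel  phone  retail  web
rep                        
Dana        73       0    0
Hana         0      45    0
Max          0       0   42
Omar        71       0    0
Pia          0       0    4
Zoe          0       0   15
take 4 rows with smallest web:
channel  phone  retail  web
rep                        
Dana        73       0    0
Hana         0      45    0
Omar        71       0    0
Pia          0       0    4
add column phone_minus_retail = t['phone'] - t['retail']:
channel  phone  retail  web  phone_minus_retail
rep                                            
Dana        73       0    0                  73
Hana         0      45    0                 -45
Omar        71       0    0                  71
Pia          0       0    4                   0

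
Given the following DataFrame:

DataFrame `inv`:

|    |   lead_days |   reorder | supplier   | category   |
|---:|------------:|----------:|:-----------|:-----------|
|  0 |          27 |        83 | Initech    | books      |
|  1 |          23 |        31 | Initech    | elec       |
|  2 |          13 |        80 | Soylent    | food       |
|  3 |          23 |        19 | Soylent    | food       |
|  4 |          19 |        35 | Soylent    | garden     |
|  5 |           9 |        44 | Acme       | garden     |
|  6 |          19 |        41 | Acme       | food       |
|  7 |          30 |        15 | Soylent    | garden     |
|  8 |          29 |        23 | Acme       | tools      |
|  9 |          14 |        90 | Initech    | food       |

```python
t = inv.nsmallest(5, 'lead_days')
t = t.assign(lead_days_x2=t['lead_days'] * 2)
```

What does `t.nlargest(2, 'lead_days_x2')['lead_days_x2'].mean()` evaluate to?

take 5 rows with smallest lead_days:
   lead_days  reorder supplier category
5          9       44     Acme   garden
2         13       80  Soylent     food
9         14       90  Initech     food
4         19       35  Soylent   garden
6         19       41     Acme     food
add column lead_days_x2 = t['lead_days'] * 2:
   lead_days  reorder supplier category  lead_days_x2
5          9       44     Acme   garden            18
2         13       80  Soylent     food            26
9         14       90  Initech     food            28
4         19       35  Soylent   garden            38
6         19       41     Acme     food            38
take 2 rows with largest lead_days_x2:
   lead_days  reorder supplier category  lead_days_x2
4         19       35  Soylent   garden            38
6         19       41     Acme     food            38

38.0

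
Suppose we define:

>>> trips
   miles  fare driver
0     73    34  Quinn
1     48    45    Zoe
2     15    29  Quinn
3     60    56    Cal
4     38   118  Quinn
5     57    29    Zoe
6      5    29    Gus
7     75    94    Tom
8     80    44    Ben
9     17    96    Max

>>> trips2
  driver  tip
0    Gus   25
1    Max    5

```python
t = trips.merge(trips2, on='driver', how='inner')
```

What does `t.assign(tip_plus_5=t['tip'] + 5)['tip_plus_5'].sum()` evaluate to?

40

merge on 'driver' (how='inner') → 2 rows:
   miles  fare driver  tip
0      5    29    Gus   25
1     17    96    Max    5
add column tip_plus_5 = t['tip'] + 5:
   miles  fare driver  tip  tip_plus_5
0      5    29    Gus   25          30
1     17    96    Max    5          10
Hence 40.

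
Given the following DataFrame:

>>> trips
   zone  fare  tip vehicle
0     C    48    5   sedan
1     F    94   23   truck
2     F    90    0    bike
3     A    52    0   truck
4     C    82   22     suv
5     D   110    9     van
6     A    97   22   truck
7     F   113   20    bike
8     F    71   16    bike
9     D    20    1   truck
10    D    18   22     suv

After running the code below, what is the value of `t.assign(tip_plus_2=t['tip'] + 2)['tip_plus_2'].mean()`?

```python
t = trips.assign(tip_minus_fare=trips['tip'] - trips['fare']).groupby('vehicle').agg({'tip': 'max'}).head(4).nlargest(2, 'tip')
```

add column tip_minus_fare = trips['tip'] - trips['fare']:
   zone  fare  tip vehicle  tip_minus_fare
0     C    48    5   sedan             -43
1     F    94   23   truck             -71
2     F    90    0    bike             -90
3     A    52    0   truck             -52
4     C    82   22     suv             -60
5     D   110    9     van            -101
6     A    97   22   truck             -75
7     F   113   20    bike             -93
8     F    71   16    bike             -55
9     D    20    1   truck             -19
10    D    18   22     suv               4
group by vehicle, max of tip:
         tip
vehicle     
bike      20
sedan      5
suv       22
truck     23
van        9
take first 4 rows:
         tip
vehicle     
bike      20
sedan      5
suv       22
truck     23
take 2 rows with largest tip:
         tip
vehicle     
truck     23
suv       22
add column tip_plus_2 = t['tip'] + 2:
         tip  tip_plus_2
vehicle                 
truck     23          25
suv       22          24
Taking the mean of column 'tip_plus_2' gives 24.5.

24.5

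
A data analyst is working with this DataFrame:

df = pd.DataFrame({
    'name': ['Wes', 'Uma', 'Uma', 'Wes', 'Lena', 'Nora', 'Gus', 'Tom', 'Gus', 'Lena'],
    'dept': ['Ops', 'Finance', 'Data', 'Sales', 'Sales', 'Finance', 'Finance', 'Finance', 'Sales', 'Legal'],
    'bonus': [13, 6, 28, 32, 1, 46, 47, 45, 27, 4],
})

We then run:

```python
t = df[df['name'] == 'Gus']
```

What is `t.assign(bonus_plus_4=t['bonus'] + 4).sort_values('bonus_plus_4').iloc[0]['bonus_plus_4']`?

filter rows where name == 'Gus':
  name     dept  bonus
6  Gus  Finance     47
8  Gus    Sales     27
add column bonus_plus_4 = t['bonus'] + 4:
  name     dept  bonus  bonus_plus_4
6  Gus  Finance     47            51
8  Gus    Sales     27            31
sort by bonus_plus_4:
  name     dept  bonus  bonus_plus_4
8  Gus    Sales     27            31
6  Gus  Finance     47            51
So iloc[0]['bonus_plus_4'] = 31.

31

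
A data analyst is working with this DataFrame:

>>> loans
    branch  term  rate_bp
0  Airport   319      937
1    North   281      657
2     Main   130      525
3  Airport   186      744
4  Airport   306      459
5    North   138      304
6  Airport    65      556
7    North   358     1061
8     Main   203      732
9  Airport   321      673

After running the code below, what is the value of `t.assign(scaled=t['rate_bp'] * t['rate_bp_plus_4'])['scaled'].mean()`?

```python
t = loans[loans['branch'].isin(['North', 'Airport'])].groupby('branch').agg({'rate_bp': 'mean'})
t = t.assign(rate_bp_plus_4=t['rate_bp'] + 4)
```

filter rows where branch in ['North', 'Airport']:
    branch  term  rate_bp
0  Airport   319      937
1    North   281      657
3  Airport   186      744
4  Airport   306      459
5    North   138      304
6  Airport    65      556
7    North   358     1061
9  Airport   321      673
group by branch, mean of rate_bp:
         rate_bp
branch          
Airport    673.8
North      674.0
add column rate_bp_plus_4 = t['rate_bp'] + 4:
         rate_bp  rate_bp_plus_4
branch                          
Airport    673.8           677.8
North      674.0           678.0
add column scaled = t['rate_bp'] * t['rate_bp_plus_4']:
         rate_bp  rate_bp_plus_4     scaled
branch                                     
Airport    673.8           677.8  456701.64
North      674.0           678.0  456972.00
Reading off the mean of column 'scaled', we get 456836.82.

456836.82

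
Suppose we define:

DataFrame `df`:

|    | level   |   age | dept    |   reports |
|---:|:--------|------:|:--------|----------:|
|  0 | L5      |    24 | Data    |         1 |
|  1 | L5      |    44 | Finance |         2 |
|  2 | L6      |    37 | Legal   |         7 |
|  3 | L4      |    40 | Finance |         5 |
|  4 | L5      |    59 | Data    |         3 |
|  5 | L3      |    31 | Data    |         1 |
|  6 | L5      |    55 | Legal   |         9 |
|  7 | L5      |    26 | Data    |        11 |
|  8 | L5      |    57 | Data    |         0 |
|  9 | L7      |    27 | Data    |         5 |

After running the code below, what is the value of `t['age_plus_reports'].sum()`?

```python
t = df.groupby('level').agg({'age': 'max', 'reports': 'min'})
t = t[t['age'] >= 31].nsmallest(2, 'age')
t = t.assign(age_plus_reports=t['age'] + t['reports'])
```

76

group by level: max(age), min(reports):
       age  reports
level              
L3      31        1
L4      40        5
L5      59        0
L6      37        7
L7      27        5
filter rows where age >= 31:
       age  reports
level              
L3      31        1
L4      40        5
L5      59        0
L6      37        7
take 2 rows with smallest age:
       age  reports
level              
L3      31        1
L6      37        7
add column age_plus_reports = t['age'] + t['reports']:
       age  reports  age_plus_reports
level                                
L3      31        1                32
L6      37        7                44
Then the sum of column 'age_plus_reports': 76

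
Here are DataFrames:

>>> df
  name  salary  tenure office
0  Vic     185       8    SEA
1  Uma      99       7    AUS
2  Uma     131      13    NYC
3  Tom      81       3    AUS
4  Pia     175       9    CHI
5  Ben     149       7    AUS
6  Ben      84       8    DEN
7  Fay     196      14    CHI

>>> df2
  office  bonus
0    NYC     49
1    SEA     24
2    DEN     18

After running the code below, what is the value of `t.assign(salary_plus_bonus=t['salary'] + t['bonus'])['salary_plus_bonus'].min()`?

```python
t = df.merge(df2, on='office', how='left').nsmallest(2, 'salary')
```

merge on 'office' (how='left') → 8 rows:
  name  salary  tenure office  bonus
0  Vic     185       8    SEA   24.0
1  Uma      99       7    AUS    NaN
2  Uma     131      13    NYC   49.0
3  Tom      81       3    AUS    NaN
4  Pia     175       9    CHI    NaN
5  Ben     149       7    AUS    NaN
6  Ben      84       8    DEN   18.0
7  Fay     196      14    CHI    NaN
take 2 rows with smallest salary:
  name  salary  tenure office  bonus
3  Tom      81       3    AUS    NaN
6  Ben      84       8    DEN   18.0
add column salary_plus_bonus = t['salary'] + t['bonus']:
  name  salary  tenure office  bonus  salary_plus_bonus
3  Tom      81       3    AUS    NaN                NaN
6  Ben      84       8    DEN   18.0              102.0
Finally, min of column 'salary_plus_bonus' = 102.0.

102.0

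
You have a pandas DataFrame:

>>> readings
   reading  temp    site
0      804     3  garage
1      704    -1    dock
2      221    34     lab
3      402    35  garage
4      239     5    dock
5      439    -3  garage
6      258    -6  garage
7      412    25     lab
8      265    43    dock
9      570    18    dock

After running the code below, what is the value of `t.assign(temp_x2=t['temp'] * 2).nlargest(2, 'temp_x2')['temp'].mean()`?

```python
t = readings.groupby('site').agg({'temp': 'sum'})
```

group by site, sum of temp:
        temp
site        
dock      65
garage    29
lab       59
add column temp_x2 = t['temp'] * 2:
        temp  temp_x2
site                 
dock      65      130
garage    29       58
lab       59      118
take 2 rows with largest temp_x2:
      temp  temp_x2
site               
dock    65      130
lab     59      118
Taking the mean of column 'temp' gives 62.0.

62.0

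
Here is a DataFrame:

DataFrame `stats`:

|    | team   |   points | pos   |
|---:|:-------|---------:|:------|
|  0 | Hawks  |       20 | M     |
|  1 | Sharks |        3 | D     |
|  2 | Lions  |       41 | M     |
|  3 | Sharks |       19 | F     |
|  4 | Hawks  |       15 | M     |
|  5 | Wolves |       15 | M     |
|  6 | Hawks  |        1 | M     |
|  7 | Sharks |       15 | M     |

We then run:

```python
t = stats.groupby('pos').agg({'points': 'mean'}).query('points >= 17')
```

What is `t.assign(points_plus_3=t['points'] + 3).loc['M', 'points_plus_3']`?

20.8333333333

group by pos, mean of points:
        points
pos           
D     3.000000
F    19.000000
M    17.833333
filter rows where points >= 17:
        points
pos           
F    19.000000
M    17.833333
add column points_plus_3 = t['points'] + 3:
        points  points_plus_3
pos                          
F    19.000000      22.000000
M    17.833333      20.833333
Taking the value at row 'M', column 'points_plus_3' gives 20.8333333333.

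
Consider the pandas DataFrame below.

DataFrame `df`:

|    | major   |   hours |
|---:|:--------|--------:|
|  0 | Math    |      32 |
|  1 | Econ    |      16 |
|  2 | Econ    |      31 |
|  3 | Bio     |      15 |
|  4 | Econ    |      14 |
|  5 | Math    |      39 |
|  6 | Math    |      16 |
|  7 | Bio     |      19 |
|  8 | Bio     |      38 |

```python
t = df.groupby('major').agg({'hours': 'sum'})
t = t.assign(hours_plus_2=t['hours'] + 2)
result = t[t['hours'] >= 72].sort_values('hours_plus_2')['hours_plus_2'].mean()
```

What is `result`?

81.5

group by major, sum of hours:
       hours
major       
Bio       72
Econ      61
Math      87
add column hours_plus_2 = t['hours'] + 2:
       hours  hours_plus_2
major                     
Bio       72            74
Econ      61            63
Math      87            89
filter rows where hours >= 72:
       hours  hours_plus_2
major                     
Bio       72            74
Math      87            89
sort by hours_plus_2:
       hours  hours_plus_2
major                     
Bio       72            74
Math      87            89
Hence 81.5.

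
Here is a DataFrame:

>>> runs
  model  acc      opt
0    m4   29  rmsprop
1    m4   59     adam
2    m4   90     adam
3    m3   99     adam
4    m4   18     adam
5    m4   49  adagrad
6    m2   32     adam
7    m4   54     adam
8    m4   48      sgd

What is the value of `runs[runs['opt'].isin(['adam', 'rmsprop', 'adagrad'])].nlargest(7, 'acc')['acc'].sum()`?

412

filter rows where opt in ['adam', 'rmsprop', 'adagrad']:
  model  acc      opt
0    m4   29  rmsprop
1    m4   59     adam
2    m4   90     adam
3    m3   99     adam
4    m4   18     adam
5    m4   49  adagrad
6    m2   32     adam
7    m4   54     adam
take 7 rows with largest acc:
  model  acc      opt
3    m3   99     adam
2    m4   90     adam
1    m4   59     adam
7    m4   54     adam
5    m4   49  adagrad
6    m2   32     adam
0    m4   29  rmsprop
Finally, sum of column 'acc' = 412.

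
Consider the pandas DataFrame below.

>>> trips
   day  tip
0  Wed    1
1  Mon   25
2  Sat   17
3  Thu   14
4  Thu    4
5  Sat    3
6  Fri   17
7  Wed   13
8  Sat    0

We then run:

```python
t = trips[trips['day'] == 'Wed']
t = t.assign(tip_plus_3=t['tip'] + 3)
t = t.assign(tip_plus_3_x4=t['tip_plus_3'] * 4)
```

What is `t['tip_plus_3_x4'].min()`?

filter rows where day == 'Wed':
   day  tip
0  Wed    1
7  Wed   13
add column tip_plus_3 = t['tip'] + 3:
   day  tip  tip_plus_3
0  Wed    1           4
7  Wed   13          16
add column tip_plus_3_x4 = t['tip_plus_3'] * 4:
   day  tip  tip_plus_3  tip_plus_3_x4
0  Wed    1           4             16
7  Wed   13          16             64
Taking the min of column 'tip_plus_3_x4' gives 16.

16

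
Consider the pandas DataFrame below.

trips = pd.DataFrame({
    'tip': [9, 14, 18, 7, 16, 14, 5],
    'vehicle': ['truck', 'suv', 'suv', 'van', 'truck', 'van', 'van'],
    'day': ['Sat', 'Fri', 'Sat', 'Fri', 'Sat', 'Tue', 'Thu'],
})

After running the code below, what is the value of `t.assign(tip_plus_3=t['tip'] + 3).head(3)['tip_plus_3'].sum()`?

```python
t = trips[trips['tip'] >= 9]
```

50

filter rows where tip >= 9:
   tip vehicle  day
0    9   truck  Sat
1   14     suv  Fri
2   18     suv  Sat
4   16   truck  Sat
5   14     van  Tue
add column tip_plus_3 = t['tip'] + 3:
   tip vehicle  day  tip_plus_3
0    9   truck  Sat          12
1   14     suv  Fri          17
2   18     suv  Sat          21
4   16   truck  Sat          19
5   14     van  Tue          17
take first 3 rows:
   tip vehicle  day  tip_plus_3
0    9   truck  Sat          12
1   14     suv  Fri          17
2   18     suv  Sat          21
Hence 50.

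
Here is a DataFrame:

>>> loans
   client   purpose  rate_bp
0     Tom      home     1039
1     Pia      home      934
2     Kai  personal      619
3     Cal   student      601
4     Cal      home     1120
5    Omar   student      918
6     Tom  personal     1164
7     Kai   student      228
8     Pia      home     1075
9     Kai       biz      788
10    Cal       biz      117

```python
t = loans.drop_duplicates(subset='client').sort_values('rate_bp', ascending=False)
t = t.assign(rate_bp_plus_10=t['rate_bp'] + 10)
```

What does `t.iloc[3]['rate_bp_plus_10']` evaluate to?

629

drop duplicate client (keep=first):
  client   purpose  rate_bp
0    Tom      home     1039
1    Pia      home      934
2    Kai  personal      619
3    Cal   student      601
5   Omar   student      918
sort by rate_bp descending:
  client   purpose  rate_bp
0    Tom      home     1039
1    Pia      home      934
5   Omar   student      918
2    Kai  personal      619
3    Cal   student      601
add column rate_bp_plus_10 = t['rate_bp'] + 10:
  client   purpose  rate_bp  rate_bp_plus_10
0    Tom      home     1039             1049
1    Pia      home      934              944
5   Omar   student      918              928
2    Kai  personal      619              629
3    Cal   student      601              611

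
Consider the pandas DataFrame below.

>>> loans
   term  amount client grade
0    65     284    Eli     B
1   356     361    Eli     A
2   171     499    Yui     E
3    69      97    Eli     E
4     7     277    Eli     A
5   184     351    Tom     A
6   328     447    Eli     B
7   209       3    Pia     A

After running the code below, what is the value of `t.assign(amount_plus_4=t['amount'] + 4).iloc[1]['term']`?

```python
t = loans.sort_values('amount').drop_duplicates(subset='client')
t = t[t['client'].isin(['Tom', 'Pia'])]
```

184

sort by amount:
   term  amount client grade
7   209       3    Pia     A
3    69      97    Eli     E
4     7     277    Eli     A
0    65     284    Eli     B
5   184     351    Tom     A
1   356     361    Eli     A
6   328     447    Eli     B
2   171     499    Yui     E
drop duplicate client (keep=first):
   term  amount client grade
7   209       3    Pia     A
3    69      97    Eli     E
5   184     351    Tom     A
2   171     499    Yui     E
filter rows where client in ['Tom', 'Pia']:
   term  amount client grade
7   209       3    Pia     A
5   184     351    Tom     A
add column amount_plus_4 = t['amount'] + 4:
   term  amount client grade  amount_plus_4
7   209       3    Pia     A              7
5   184     351    Tom     A            355
value at position 1, column 'term' → 184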